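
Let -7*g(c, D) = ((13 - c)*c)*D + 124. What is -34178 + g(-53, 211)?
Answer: 71244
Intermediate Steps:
g(c, D) = -124/7 - D*c*(13 - c)/7 (g(c, D) = -(((13 - c)*c)*D + 124)/7 = -((c*(13 - c))*D + 124)/7 = -(D*c*(13 - c) + 124)/7 = -(124 + D*c*(13 - c))/7 = -124/7 - D*c*(13 - c)/7)
-34178 + g(-53, 211) = -34178 + (-124/7 - 13/7*211*(-53) + (⅐)*211*(-53)²) = -34178 + (-124/7 + 145379/7 + (⅐)*211*2809) = -34178 + (-124/7 + 145379/7 + 592699/7) = -34178 + 105422 = 71244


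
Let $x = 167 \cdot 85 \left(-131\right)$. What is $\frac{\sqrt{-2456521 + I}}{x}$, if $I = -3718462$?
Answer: $- \frac{i \sqrt{6174983}}{1859545} \approx - 0.0013363 i$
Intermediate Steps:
$x = -1859545$ ($x = 14195 \left(-131\right) = -1859545$)
$\frac{\sqrt{-2456521 + I}}{x} = \frac{\sqrt{-2456521 - 3718462}}{-1859545} = \sqrt{-6174983} \left(- \frac{1}{1859545}\right) = i \sqrt{6174983} \left(- \frac{1}{1859545}\right) = - \frac{i \sqrt{6174983}}{1859545}$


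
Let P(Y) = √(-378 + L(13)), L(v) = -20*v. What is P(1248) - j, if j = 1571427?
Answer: -1571427 + I*√638 ≈ -1.5714e+6 + 25.259*I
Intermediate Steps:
P(Y) = I*√638 (P(Y) = √(-378 - 20*13) = √(-378 - 260) = √(-638) = I*√638)
P(1248) - j = I*√638 - 1*1571427 = I*√638 - 1571427 = -1571427 + I*√638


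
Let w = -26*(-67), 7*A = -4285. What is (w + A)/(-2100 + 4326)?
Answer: 7909/15582 ≈ 0.50757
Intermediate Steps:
A = -4285/7 (A = (⅐)*(-4285) = -4285/7 ≈ -612.14)
w = 1742
(w + A)/(-2100 + 4326) = (1742 - 4285/7)/(-2100 + 4326) = (7909/7)/2226 = (7909/7)*(1/2226) = 7909/15582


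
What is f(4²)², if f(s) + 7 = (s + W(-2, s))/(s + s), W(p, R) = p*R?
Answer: 225/4 ≈ 56.250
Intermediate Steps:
W(p, R) = R*p
f(s) = -15/2 (f(s) = -7 + (s + s*(-2))/(s + s) = -7 + (s - 2*s)/((2*s)) = -7 + (-s)*(1/(2*s)) = -7 - ½ = -15/2)
f(4²)² = (-15/2)² = 225/4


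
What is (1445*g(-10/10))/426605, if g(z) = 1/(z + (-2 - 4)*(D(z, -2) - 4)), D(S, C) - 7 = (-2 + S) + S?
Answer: 289/426605 ≈ 0.00067744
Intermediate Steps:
D(S, C) = 5 + 2*S (D(S, C) = 7 + ((-2 + S) + S) = 7 + (-2 + 2*S) = 5 + 2*S)
g(z) = 1/(-6 - 11*z) (g(z) = 1/(z + (-2 - 4)*((5 + 2*z) - 4)) = 1/(z - 6*(1 + 2*z)) = 1/(z + (-6 - 12*z)) = 1/(-6 - 11*z))
(1445*g(-10/10))/426605 = (1445/(-6 - (-110)/10))/426605 = (1445/(-6 - (-110)/10))*(1/426605) = (1445/(-6 - 11*(-1)))*(1/426605) = (1445/(-6 + 11))*(1/426605) = (1445/5)*(1/426605) = (1445*(⅕))*(1/426605) = 289*(1/426605) = 289/426605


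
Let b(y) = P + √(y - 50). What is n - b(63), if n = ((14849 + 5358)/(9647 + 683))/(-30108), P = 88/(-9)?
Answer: 9123064819/933046920 - √13 ≈ 6.1722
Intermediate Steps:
P = -88/9 (P = 88*(-⅑) = -88/9 ≈ -9.7778)
b(y) = -88/9 + √(-50 + y) (b(y) = -88/9 + √(y - 50) = -88/9 + √(-50 + y))
n = -20207/311015640 (n = (20207/10330)*(-1/30108) = -20207/311015640 ≈ -6.4971e-5)
n - b(63) = -20207/311015640 - (-88/9 + √(-50 + 63)) = -20207/311015640 - (-88/9 + √13) = -20207/311015640 + (88/9 - √13) = 9123064819/933046920 - √13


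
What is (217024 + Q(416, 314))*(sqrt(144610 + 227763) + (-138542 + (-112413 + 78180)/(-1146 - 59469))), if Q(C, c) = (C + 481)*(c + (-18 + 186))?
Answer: -1817758183477222/20205 + 649378*sqrt(372373) ≈ -8.9569e+10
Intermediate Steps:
Q(C, c) = (168 + c)*(481 + C) (Q(C, c) = (481 + C)*(c + 168) = (481 + C)*(168 + c) = (168 + c)*(481 + C))
(217024 + Q(416, 314))*(sqrt(144610 + 227763) + (-138542 + (-112413 + 78180)/(-1146 - 59469))) = (217024 + (80808 + 168*416 + 481*314 + 416*314))*(sqrt(144610 + 227763) + (-138542 + (-112413 + 78180)/(-1146 - 59469))) = (217024 + (80808 + 69888 + 151034 + 130624))*(sqrt(372373) + (-138542 - 34233/(-60615))) = (217024 + 432354)*(sqrt(372373) + (-138542 - 34233*(-1/60615))) = 649378*(sqrt(372373) + (-138542 + 11411/20205)) = 649378*(sqrt(372373) - 2799229699/20205) = 649378*(-2799229699/20205 + sqrt(372373)) = -1817758183477222/20205 + 649378*sqrt(372373)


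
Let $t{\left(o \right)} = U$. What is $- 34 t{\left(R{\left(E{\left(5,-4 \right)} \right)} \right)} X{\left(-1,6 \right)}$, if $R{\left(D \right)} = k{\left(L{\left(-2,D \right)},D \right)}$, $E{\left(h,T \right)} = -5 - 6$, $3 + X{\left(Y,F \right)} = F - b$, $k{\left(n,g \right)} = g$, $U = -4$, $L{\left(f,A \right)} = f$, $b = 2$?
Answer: $136$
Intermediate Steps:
$X{\left(Y,F \right)} = -5 + F$ ($X{\left(Y,F \right)} = -3 + \left(F - 2\right) = -3 + \left(-2 + F\right) = -5 + F$)
$E{\left(h,T \right)} = -11$ ($E{\left(h,T \right)} = -5 - 6 = -11$)
$R{\left(D \right)} = D$
$t{\left(o \right)} = -4$
$- 34 t{\left(R{\left(E{\left(5,-4 \right)} \right)} \right)} X{\left(-1,6 \right)} = \left(-34\right) \left(-4\right) \left(-5 + 6\right) = 136 \cdot 1 = 136$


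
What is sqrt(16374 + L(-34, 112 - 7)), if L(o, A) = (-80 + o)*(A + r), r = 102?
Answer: 2*I*sqrt(1806) ≈ 84.994*I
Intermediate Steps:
L(o, A) = (-80 + o)*(102 + A) (L(o, A) = (-80 + o)*(A + 102) = (-80 + o)*(102 + A))
sqrt(16374 + L(-34, 112 - 7)) = sqrt(16374 + (-8160 - 80*(112 - 7) + 102*(-34) + (112 - 7)*(-34))) = sqrt(16374 + (-8160 - 80*105 - 3468 + 105*(-34))) = sqrt(16374 + (-8160 - 8400 - 3468 - 3570)) = sqrt(16374 - 23598) = sqrt(-7224) = 2*I*sqrt(1806)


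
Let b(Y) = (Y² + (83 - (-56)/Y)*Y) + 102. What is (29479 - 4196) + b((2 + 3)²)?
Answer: 28141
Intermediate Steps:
b(Y) = 102 + Y² + Y*(83 + 56/Y) (b(Y) = (Y² + (83 + 56/Y)*Y) + 102 = (Y² + Y*(83 + 56/Y)) + 102 = 102 + Y² + Y*(83 + 56/Y))
(29479 - 4196) + b((2 + 3)²) = (29479 - 4196) + (158 + ((2 + 3)²)² + 83*(2 + 3)²) = 25283 + (158 + (5²)² + 83*5²) = 25283 + (158 + 25² + 83*25) = 25283 + (158 + 625 + 2075) = 25283 + 2858 = 28141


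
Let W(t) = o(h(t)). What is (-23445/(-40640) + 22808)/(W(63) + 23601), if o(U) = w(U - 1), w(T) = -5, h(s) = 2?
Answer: 185388113/191788288 ≈ 0.96663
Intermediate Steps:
o(U) = -5
W(t) = -5
(-23445/(-40640) + 22808)/(W(63) + 23601) = (-23445/(-40640) + 22808)/(-5 + 23601) = (-23445*(-1/40640) + 22808)/23596 = (4689/8128 + 22808)*(1/23596) = (185388113/8128)*(1/23596) = 185388113/191788288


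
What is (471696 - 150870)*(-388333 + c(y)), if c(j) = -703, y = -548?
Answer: -124812863736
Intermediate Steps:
(471696 - 150870)*(-388333 + c(y)) = (471696 - 150870)*(-388333 - 703) = 320826*(-389036) = -124812863736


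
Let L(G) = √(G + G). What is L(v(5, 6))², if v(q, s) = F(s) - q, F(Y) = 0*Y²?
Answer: -10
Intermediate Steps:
F(Y) = 0
v(q, s) = -q (v(q, s) = 0 - q = -q)
L(G) = √2*√G (L(G) = √(2*G) = √2*√G)
L(v(5, 6))² = (√2*√(-1*5))² = (√2*√(-5))² = (√2*(I*√5))² = (I*√10)² = -10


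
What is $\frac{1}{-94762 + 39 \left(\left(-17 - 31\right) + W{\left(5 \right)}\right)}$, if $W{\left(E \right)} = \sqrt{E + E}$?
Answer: $- \frac{48317}{4669057373} - \frac{39 \sqrt{10}}{9338114746} \approx -1.0362 \cdot 10^{-5}$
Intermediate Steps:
$W{\left(E \right)} = \sqrt{2} \sqrt{E}$ ($W{\left(E \right)} = \sqrt{2 E} = \sqrt{2} \sqrt{E}$)
$\frac{1}{-94762 + 39 \left(\left(-17 - 31\right) + W{\left(5 \right)}\right)} = \frac{1}{-94762 + 39 \left(\left(-17 - 31\right) + \sqrt{2} \sqrt{5}\right)} = \frac{1}{-94762 + 39 \left(-48 + \sqrt{10}\right)} = \frac{1}{-94762 - \left(1872 - 39 \sqrt{10}\right)} = \frac{1}{-96634 + 39 \sqrt{10}}$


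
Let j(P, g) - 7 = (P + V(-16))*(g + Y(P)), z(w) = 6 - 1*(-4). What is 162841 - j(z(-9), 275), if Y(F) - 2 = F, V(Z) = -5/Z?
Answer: 2557989/16 ≈ 1.5987e+5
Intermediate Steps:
Y(F) = 2 + F
z(w) = 10 (z(w) = 6 + 4 = 10)
j(P, g) = 7 + (5/16 + P)*(2 + P + g) (j(P, g) = 7 + (P - 5/(-16))*(g + (2 + P)) = 7 + (P - 5*(-1/16))*(2 + P + g) = 7 + (P + 5/16)*(2 + P + g) = 7 + (5/16 + P)*(2 + P + g))
162841 - j(z(-9), 275) = 162841 - (61/8 + 10² + (5/16)*275 + (37/16)*10 + 10*275) = 162841 - (61/8 + 100 + 1375/16 + 185/8 + 2750) = 162841 - 1*47467/16 = 162841 - 47467/16 = 2557989/16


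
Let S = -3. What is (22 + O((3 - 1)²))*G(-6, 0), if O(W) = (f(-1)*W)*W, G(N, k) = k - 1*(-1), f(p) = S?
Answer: -26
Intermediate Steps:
f(p) = -3
G(N, k) = 1 + k (G(N, k) = k + 1 = 1 + k)
O(W) = -3*W² (O(W) = (-3*W)*W = -3*W²)
(22 + O((3 - 1)²))*G(-6, 0) = (22 - 3*(3 - 1)⁴)*(1 + 0) = (22 - 3*(2²)²)*1 = (22 - 3*4²)*1 = (22 - 3*16)*1 = (22 - 48)*1 = -26*1 = -26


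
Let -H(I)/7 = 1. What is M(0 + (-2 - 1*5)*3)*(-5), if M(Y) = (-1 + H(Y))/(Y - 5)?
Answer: -20/13 ≈ -1.5385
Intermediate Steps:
H(I) = -7 (H(I) = -7*1 = -7)
M(Y) = -8/(-5 + Y) (M(Y) = (-1 - 7)/(Y - 5) = -8/(-5 + Y))
M(0 + (-2 - 1*5)*3)*(-5) = -8/(-5 + (0 + (-2 - 1*5)*3))*(-5) = -8/(-5 + (0 + (-2 - 5)*3))*(-5) = -8/(-5 + (0 - 7*3))*(-5) = -8/(-5 + (0 - 21))*(-5) = -8/(-5 - 21)*(-5) = -8/(-26)*(-5) = -8*(-1/26)*(-5) = (4/13)*(-5) = -20/13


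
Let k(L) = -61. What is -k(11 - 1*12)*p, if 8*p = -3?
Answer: -183/8 ≈ -22.875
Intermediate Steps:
p = -3/8 (p = (⅛)*(-3) = -3/8 ≈ -0.37500)
-k(11 - 1*12)*p = -(-61)*(-3)/8 = -1*183/8 = -183/8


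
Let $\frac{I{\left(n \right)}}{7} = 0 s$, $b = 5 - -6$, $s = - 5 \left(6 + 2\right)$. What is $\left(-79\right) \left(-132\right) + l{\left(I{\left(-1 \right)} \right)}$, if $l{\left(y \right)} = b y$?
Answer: $10428$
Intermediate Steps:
$s = -40$ ($s = \left(-5\right) 8 = -40$)
$b = 11$ ($b = 5 + 6 = 11$)
$I{\left(n \right)} = 0$ ($I{\left(n \right)} = 7 \cdot 0 \left(-40\right) = 7 \cdot 0 = 0$)
$l{\left(y \right)} = 11 y$
$\left(-79\right) \left(-132\right) + l{\left(I{\left(-1 \right)} \right)} = \left(-79\right) \left(-132\right) + 11 \cdot 0 = 10428 + 0 = 10428$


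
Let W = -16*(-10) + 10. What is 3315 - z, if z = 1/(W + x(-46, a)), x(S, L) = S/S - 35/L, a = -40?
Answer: 4558117/1375 ≈ 3315.0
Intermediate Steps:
x(S, L) = 1 - 35/L
W = 170 (W = 160 + 10 = 170)
z = 8/1375 (z = 1/(170 + (-35 - 40)/(-40)) = 1/(170 - 1/40*(-75)) = 1/(170 + 15/8) = 1/(1375/8) = 8/1375 ≈ 0.0058182)
3315 - z = 3315 - 1*8/1375 = 3315 - 8/1375 = 4558117/1375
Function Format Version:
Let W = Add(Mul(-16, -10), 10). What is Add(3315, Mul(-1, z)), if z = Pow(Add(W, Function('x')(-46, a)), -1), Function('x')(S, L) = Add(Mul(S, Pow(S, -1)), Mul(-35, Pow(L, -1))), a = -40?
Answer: Rational(4558117, 1375) ≈ 3315.0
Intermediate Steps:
Function('x')(S, L) = Add(1, Mul(-35, Pow(L, -1)))
W = 170 (W = Add(160, 10) = 170)
z = Rational(8, 1375) (z = Pow(Add(170, Mul(Pow(-40, -1), Add(-35, -40))), -1) = Pow(Add(170, Mul(Rational(-1, 40), -75)), -1) = Pow(Add(170, Rational(15, 8)), -1) = Pow(Rational(1375, 8), -1) = Rational(8, 1375) ≈ 0.0058182)
Add(3315, Mul(-1, z)) = Add(3315, Mul(-1, Rational(8, 1375))) = Add(3315, Rational(-8, 1375)) = Rational(4558117, 1375)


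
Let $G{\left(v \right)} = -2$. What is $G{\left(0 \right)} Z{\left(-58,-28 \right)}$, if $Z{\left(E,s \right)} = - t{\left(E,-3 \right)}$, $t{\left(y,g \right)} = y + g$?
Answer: $-122$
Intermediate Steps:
$t{\left(y,g \right)} = g + y$
$Z{\left(E,s \right)} = 3 - E$ ($Z{\left(E,s \right)} = - (-3 + E) = 3 - E$)
$G{\left(0 \right)} Z{\left(-58,-28 \right)} = - 2 \left(3 - -58\right) = - 2 \left(3 + 58\right) = \left(-2\right) 61 = -122$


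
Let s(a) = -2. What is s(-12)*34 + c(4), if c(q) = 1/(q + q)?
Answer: -543/8 ≈ -67.875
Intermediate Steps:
c(q) = 1/(2*q)
s(-12)*34 + c(4) = -2*34 + (½)/4 = -68 + (½)*(¼) = -68 + ⅛ = -543/8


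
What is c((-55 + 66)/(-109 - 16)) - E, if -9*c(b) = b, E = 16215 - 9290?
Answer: -7790614/1125 ≈ -6925.0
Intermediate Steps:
E = 6925
c(b) = -b/9
c((-55 + 66)/(-109 - 16)) - E = -(-55 + 66)/(9*(-109 - 16)) - 1*6925 = -11/(9*(-125)) - 6925 = -11*(-1)/(9*125) - 6925 = -⅑*(-11/125) - 6925 = 11/1125 - 6925 = -7790614/1125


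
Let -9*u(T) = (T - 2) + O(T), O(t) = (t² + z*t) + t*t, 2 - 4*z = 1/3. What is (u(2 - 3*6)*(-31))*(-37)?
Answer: -1676914/27 ≈ -62108.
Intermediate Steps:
z = 5/12 (z = ½ - ¼/3 = ½ - ¼*⅓ = ½ - 1/12 = 5/12 ≈ 0.41667)
O(t) = 2*t² + 5*t/12 (O(t) = (t² + 5*t/12) + t*t = (t² + 5*t/12) + t² = 2*t² + 5*t/12)
u(T) = 2/9 - T/9 - T*(5 + 24*T)/108 (u(T) = -((T - 2) + T*(5 + 24*T)/12)/9 = -((-2 + T) + T*(5 + 24*T)/12)/9 = -(-2 + T + T*(5 + 24*T)/12)/9 = 2/9 - T/9 - T*(5 + 24*T)/108)
(u(2 - 3*6)*(-31))*(-37) = ((2/9 - 17*(2 - 3*6)/108 - 2*(2 - 3*6)²/9)*(-31))*(-37) = ((2/9 - 17*(2 - 18)/108 - 2*(2 - 18)²/9)*(-31))*(-37) = ((2/9 - 17/108*(-16) - 2/9*(-16)²)*(-31))*(-37) = ((2/9 + 68/27 - 2/9*256)*(-31))*(-37) = ((2/9 + 68/27 - 512/9)*(-31))*(-37) = -1462/27*(-31)*(-37) = (45322/27)*(-37) = -1676914/27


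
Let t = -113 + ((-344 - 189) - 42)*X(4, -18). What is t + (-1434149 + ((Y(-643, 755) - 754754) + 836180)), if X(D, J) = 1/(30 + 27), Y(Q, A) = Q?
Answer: -77148878/57 ≈ -1.3535e+6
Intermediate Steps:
X(D, J) = 1/57
t = -7016/57 (t = -113 + ((-344 - 189) - 42)*(1/57) = -113 + (-533 - 42)*(1/57) = -113 - 575*1/57 = -113 - 575/57 = -7016/57 ≈ -123.09)
t + (-1434149 + ((Y(-643, 755) - 754754) + 836180)) = -7016/57 + (-1434149 + ((-643 - 754754) + 836180)) = -7016/57 + (-1434149 + (-755397 + 836180)) = -7016/57 + (-1434149 + 80783) = -7016/57 - 1353366 = -77148878/57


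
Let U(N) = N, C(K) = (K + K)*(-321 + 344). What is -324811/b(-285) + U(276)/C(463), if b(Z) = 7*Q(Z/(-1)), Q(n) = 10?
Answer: -150387073/32410 ≈ -4640.1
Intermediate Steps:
C(K) = 46*K (C(K) = (2*K)*23 = 46*K)
b(Z) = 70 (b(Z) = 7*10 = 70)
-324811/b(-285) + U(276)/C(463) = -324811/70 + 276/((46*463)) = -324811*1/70 + 276/21298 = -324811/70 + 276*(1/21298) = -324811/70 + 6/463 = -150387073/32410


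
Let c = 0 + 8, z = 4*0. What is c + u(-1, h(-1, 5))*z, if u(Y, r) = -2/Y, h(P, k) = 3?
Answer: 8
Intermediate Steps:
z = 0
c = 8
c + u(-1, h(-1, 5))*z = 8 - 2/(-1)*0 = 8 - 2*(-1)*0 = 8 + 2*0 = 8 + 0 = 8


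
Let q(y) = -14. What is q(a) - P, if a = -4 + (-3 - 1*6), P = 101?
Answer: -115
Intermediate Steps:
a = -13 (a = -4 + (-3 - 6) = -4 - 9 = -13)
q(a) - P = -14 - 1*101 = -14 - 101 = -115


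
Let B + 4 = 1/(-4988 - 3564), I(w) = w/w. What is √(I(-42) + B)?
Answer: I*√54854666/4276 ≈ 1.7321*I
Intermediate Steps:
I(w) = 1
B = -34209/8552 (B = -4 + 1/(-4988 - 3564) = -4 + 1/(-8552) = -4 - 1/8552 = -34209/8552 ≈ -4.0001)
√(I(-42) + B) = √(1 - 34209/8552) = √(-25657/8552) = I*√54854666/4276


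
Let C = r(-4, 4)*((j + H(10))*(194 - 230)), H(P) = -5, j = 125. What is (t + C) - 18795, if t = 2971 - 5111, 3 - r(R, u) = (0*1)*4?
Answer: -33895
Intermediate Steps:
r(R, u) = 3 (r(R, u) = 3 - 0*1*4 = 3 - 0*4 = 3 - 1*0 = 3 + 0 = 3)
C = -12960 (C = 3*((125 - 5)*(194 - 230)) = 3*(120*(-36)) = 3*(-4320) = -12960)
t = -2140
(t + C) - 18795 = (-2140 - 12960) - 18795 = -15100 - 18795 = -33895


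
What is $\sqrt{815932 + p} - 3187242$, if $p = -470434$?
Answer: $-3187242 + \sqrt{345498} \approx -3.1867 \cdot 10^{6}$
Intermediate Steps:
$\sqrt{815932 + p} - 3187242 = \sqrt{815932 - 470434} - 3187242 = \sqrt{345498} - 3187242 = -3187242 + \sqrt{345498}$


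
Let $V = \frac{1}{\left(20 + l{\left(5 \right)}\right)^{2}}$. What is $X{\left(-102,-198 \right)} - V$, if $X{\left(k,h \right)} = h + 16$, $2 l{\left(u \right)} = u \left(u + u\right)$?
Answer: $- \frac{368551}{2025} \approx -182.0$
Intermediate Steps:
$l{\left(u \right)} = u^{2}$ ($l{\left(u \right)} = \frac{u \left(u + u\right)}{2} = \frac{u 2 u}{2} = \frac{2 u^{2}}{2} = u^{2}$)
$X{\left(k,h \right)} = 16 + h$
$V = \frac{1}{2025}$ ($V = \frac{1}{\left(20 + 5^{2}\right)^{2}} = \frac{1}{\left(20 + 25\right)^{2}} = \frac{1}{45^{2}} = \frac{1}{2025} \approx 0.00049383$)
$X{\left(-102,-198 \right)} - V = \left(16 - 198\right) - \frac{1}{2025} = -182 - \frac{1}{2025} = - \frac{368551}{2025}$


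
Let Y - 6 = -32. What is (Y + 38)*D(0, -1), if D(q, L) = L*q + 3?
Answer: 36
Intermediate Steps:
D(q, L) = 3 + L*q
Y = -26 (Y = 6 - 32 = -26)
(Y + 38)*D(0, -1) = (-26 + 38)*(3 - 1*0) = 12*(3 + 0) = 12*3 = 36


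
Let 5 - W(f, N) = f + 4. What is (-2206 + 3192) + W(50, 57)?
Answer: 937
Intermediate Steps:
W(f, N) = 1 - f (W(f, N) = 5 - (f + 4) = 5 - (4 + f) = 5 + (-4 - f) = 1 - f)
(-2206 + 3192) + W(50, 57) = (-2206 + 3192) + (1 - 1*50) = 986 + (1 - 50) = 986 - 49 = 937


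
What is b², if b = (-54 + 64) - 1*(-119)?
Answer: 16641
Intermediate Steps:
b = 129 (b = 10 + 119 = 129)
b² = 129² = 16641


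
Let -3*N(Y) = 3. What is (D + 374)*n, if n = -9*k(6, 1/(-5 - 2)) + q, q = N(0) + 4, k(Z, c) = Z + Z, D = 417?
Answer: -83055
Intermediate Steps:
N(Y) = -1 (N(Y) = -1/3*3 = -1)
k(Z, c) = 2*Z
q = 3 (q = -1 + 4 = 3)
n = -105 (n = -18*6 + 3 = -9*12 + 3 = -108 + 3 = -105)
(D + 374)*n = (417 + 374)*(-105) = 791*(-105) = -83055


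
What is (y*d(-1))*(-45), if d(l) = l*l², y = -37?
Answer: -1665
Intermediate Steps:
d(l) = l³
(y*d(-1))*(-45) = -37*(-1)³*(-45) = -37*(-1)*(-45) = 37*(-45) = -1665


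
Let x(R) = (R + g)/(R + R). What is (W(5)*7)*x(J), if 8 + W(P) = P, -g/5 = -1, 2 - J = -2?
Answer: -189/8 ≈ -23.625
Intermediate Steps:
J = 4 (J = 2 - 1*(-2) = 2 + 2 = 4)
g = 5 (g = -5*(-1) = 5)
W(P) = -8 + P
x(R) = (5 + R)/(2*R) (x(R) = (R + 5)/(R + R) = (5 + R)/((2*R)) = (5 + R)*(1/(2*R)) = (5 + R)/(2*R))
(W(5)*7)*x(J) = ((-8 + 5)*7)*((½)*(5 + 4)/4) = (-3*7)*((½)*(¼)*9) = -21*9/8 = -189/8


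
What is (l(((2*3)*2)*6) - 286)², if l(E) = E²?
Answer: 23990404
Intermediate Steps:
(l(((2*3)*2)*6) - 286)² = ((((2*3)*2)*6)² - 286)² = (((6*2)*6)² - 286)² = ((12*6)² - 286)² = (72² - 286)² = (5184 - 286)² = 4898² = 23990404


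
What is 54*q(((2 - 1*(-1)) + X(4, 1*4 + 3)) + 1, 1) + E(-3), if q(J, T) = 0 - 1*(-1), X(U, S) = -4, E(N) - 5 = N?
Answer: 56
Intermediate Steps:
E(N) = 5 + N
q(J, T) = 1 (q(J, T) = 0 + 1 = 1)
54*q(((2 - 1*(-1)) + X(4, 1*4 + 3)) + 1, 1) + E(-3) = 54*1 + (5 - 3) = 54 + 2 = 56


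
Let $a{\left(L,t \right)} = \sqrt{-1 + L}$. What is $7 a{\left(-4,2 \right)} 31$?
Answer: $217 i \sqrt{5} \approx 485.23 i$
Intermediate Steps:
$7 a{\left(-4,2 \right)} 31 = 7 \sqrt{-1 - 4} \cdot 31 = 7 \sqrt{-5} \cdot 31 = 7 i \sqrt{5} \cdot 31 = 217 i \sqrt{5}$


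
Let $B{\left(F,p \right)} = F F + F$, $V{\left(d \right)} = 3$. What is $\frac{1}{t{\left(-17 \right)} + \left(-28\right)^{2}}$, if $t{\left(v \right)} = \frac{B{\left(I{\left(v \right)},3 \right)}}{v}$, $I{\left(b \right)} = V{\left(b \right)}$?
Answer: $\frac{17}{13316} \approx 0.0012767$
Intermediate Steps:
$I{\left(b \right)} = 3$
$B{\left(F,p \right)} = F + F^{2}$ ($B{\left(F,p \right)} = F^{2} + F = F + F^{2}$)
$t{\left(v \right)} = \frac{12}{v}$ ($t{\left(v \right)} = \frac{3 \left(1 + 3\right)}{v} = \frac{3 \cdot 4}{v} = \frac{12}{v}$)
$\frac{1}{t{\left(-17 \right)} + \left(-28\right)^{2}} = \frac{1}{\frac{12}{-17} + \left(-28\right)^{2}} = \frac{1}{12 \left(- \frac{1}{17}\right) + 784} = \frac{1}{- \frac{12}{17} + 784} = \frac{1}{\frac{13316}{17}} = \frac{17}{13316}$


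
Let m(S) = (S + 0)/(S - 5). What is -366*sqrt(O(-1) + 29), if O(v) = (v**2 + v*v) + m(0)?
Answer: -366*sqrt(31) ≈ -2037.8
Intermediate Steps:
m(S) = S/(-5 + S)
O(v) = 2*v**2 (O(v) = (v**2 + v*v) + 0/(-5 + 0) = (v**2 + v**2) + 0/(-5) = 2*v**2 + 0*(-1/5) = 2*v**2 + 0 = 2*v**2)
-366*sqrt(O(-1) + 29) = -366*sqrt(2*(-1)**2 + 29) = -366*sqrt(2*1 + 29) = -366*sqrt(2 + 29) = -366*sqrt(31)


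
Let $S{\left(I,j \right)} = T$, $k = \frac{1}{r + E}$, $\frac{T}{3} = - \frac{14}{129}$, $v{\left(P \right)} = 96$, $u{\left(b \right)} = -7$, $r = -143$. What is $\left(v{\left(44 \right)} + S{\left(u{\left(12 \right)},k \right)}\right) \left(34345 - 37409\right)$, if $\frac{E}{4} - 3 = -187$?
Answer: $- \frac{12605296}{43} \approx -2.9315 \cdot 10^{5}$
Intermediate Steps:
$E = -736$ ($E = 12 + 4 \left(-187\right) = 12 - 748 = -736$)
$T = - \frac{14}{43}$ ($T = 3 \left(- \frac{14}{129}\right) = - \frac{14}{43} \approx -0.32558$)
$k = - \frac{1}{879}$ ($k = \frac{1}{-143 - 736} = \frac{1}{-879} = - \frac{1}{879} \approx -0.0011377$)
$S{\left(I,j \right)} = - \frac{14}{43}$
$\left(v{\left(44 \right)} + S{\left(u{\left(12 \right)},k \right)}\right) \left(34345 - 37409\right) = \left(96 - \frac{14}{43}\right) \left(34345 - 37409\right) = \frac{4114}{43} \left(-3064\right) = - \frac{12605296}{43}$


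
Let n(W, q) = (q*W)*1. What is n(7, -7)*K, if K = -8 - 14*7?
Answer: 5194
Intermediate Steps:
K = -106 (K = -8 - 98 = -106)
n(W, q) = W*q (n(W, q) = (W*q)*1 = W*q)
n(7, -7)*K = (7*(-7))*(-106) = -49*(-106) = 5194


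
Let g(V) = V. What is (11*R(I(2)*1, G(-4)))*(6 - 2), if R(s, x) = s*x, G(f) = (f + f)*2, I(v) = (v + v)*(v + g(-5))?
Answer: 8448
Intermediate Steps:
I(v) = 2*v*(-5 + v) (I(v) = (v + v)*(v - 5) = (2*v)*(-5 + v) = 2*v*(-5 + v))
G(f) = 4*f (G(f) = (2*f)*2 = 4*f)
(11*R(I(2)*1, G(-4)))*(6 - 2) = (11*(((2*2*(-5 + 2))*1)*(4*(-4))))*(6 - 2) = (11*(((2*2*(-3))*1)*(-16)))*4 = (11*(-12*1*(-16)))*4 = (11*(-12*(-16)))*4 = (11*192)*4 = 2112*4 = 8448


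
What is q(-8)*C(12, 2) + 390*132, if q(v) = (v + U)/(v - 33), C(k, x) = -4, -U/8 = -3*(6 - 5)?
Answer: 2110744/41 ≈ 51482.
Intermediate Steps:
U = 24 (U = -(-24)*(6 - 5) = -(-24) = -8*(-3) = 24)
q(v) = (24 + v)/(-33 + v) (q(v) = (v + 24)/(v - 33) = (24 + v)/(-33 + v))
q(-8)*C(12, 2) + 390*132 = ((24 - 8)/(-33 - 8))*(-4) + 390*132 = (16/(-41))*(-4) + 51480 = -1/41*16*(-4) + 51480 = -16/41*(-4) + 51480 = 64/41 + 51480 = 2110744/41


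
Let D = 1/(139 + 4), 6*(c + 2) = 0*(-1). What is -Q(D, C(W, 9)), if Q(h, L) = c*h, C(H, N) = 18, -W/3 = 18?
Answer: 2/143 ≈ 0.013986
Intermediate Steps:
W = -54 (W = -3*18 = -54)
c = -2 (c = -2 + (0*(-1))/6 = -2 + (⅙)*0 = -2 + 0 = -2)
D = 1/143 ≈ 0.0069930
Q(h, L) = -2*h
-Q(D, C(W, 9)) = -(-2)/143 = -1*(-2/143) = 2/143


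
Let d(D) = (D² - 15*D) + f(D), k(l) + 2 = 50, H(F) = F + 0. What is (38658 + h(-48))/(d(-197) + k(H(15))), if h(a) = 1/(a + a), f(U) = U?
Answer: 3711167/3995040 ≈ 0.92894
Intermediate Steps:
H(F) = F
k(l) = 48 (k(l) = -2 + 50 = 48)
d(D) = D² - 14*D (d(D) = (D² - 15*D) + D = D² - 14*D)
h(a) = 1/(2*a)
(38658 + h(-48))/(d(-197) + k(H(15))) = (38658 + (½)/(-48))/(-197*(-14 - 197) + 48) = (38658 + (½)*(-1/48))/(-197*(-211) + 48) = (38658 - 1/96)/(41567 + 48) = (3711167/96)/41615 = (3711167/96)*(1/41615) = 3711167/3995040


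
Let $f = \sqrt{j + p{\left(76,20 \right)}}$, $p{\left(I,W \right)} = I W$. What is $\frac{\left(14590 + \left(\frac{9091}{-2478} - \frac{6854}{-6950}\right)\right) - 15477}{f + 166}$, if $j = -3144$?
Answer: $- \frac{635871338927}{125635219500} + \frac{7661100469 i \sqrt{406}}{125635219500} \approx -5.0612 + 1.2287 i$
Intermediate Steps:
$f = 2 i \sqrt{406}$ ($f = \sqrt{-3144 + 76 \cdot 20} = \sqrt{-3144 + 1520} = \sqrt{-1624} = 2 i \sqrt{406} \approx 40.299 i$)
$\frac{\left(14590 + \left(\frac{9091}{-2478} - \frac{6854}{-6950}\right)\right) - 15477}{f + 166} = \frac{\left(14590 + \left(\frac{9091}{-2478} - \frac{6854}{-6950}\right)\right) - 15477}{2 i \sqrt{406} + 166} = \frac{\left(14590 + \left(9091 \left(- \frac{1}{2478}\right) - - \frac{3427}{3475}\right)\right) - 15477}{166 + 2 i \sqrt{406}} = \frac{\left(14590 + \left(- \frac{9091}{2478} + \frac{3427}{3475}\right)\right) - 15477}{166 + 2 i \sqrt{406}} = \frac{\left(14590 - \frac{23099119}{8611050}\right) - 15477}{166 + 2 i \sqrt{406}} = \frac{\frac{125612120381}{8611050} - 15477}{166 + 2 i \sqrt{406}} = - \frac{7661100469}{8611050 \left(166 + 2 i \sqrt{406}\right)}$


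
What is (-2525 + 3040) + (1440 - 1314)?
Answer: 641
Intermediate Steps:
(-2525 + 3040) + (1440 - 1314) = 515 + 126 = 641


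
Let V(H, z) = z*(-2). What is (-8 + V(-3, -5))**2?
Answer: 4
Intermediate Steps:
V(H, z) = -2*z
(-8 + V(-3, -5))**2 = (-8 - 2*(-5))**2 = (-8 + 10)**2 = 2**2 = 4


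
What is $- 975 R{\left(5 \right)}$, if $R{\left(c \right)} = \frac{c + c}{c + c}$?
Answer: $-975$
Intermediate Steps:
$R{\left(c \right)} = 1$ ($R{\left(c \right)} = \frac{2 c}{2 c} = 2 c \frac{1}{2 c} = 1$)
$- 975 R{\left(5 \right)} = \left(-975\right) 1 = -975$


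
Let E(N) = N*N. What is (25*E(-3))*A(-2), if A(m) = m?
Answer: -450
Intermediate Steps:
E(N) = N²
(25*E(-3))*A(-2) = (25*(-3)²)*(-2) = (25*9)*(-2) = 225*(-2) = -450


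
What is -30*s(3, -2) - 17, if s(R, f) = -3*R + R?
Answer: 163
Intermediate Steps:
s(R, f) = -2*R
-30*s(3, -2) - 17 = -(-60)*3 - 17 = -30*(-6) - 17 = 180 - 17 = 163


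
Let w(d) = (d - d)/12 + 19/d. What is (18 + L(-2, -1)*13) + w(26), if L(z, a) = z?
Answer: -189/26 ≈ -7.2692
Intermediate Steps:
w(d) = 19/d (w(d) = 0*(1/12) + 19/d = 0 + 19/d = 19/d)
(18 + L(-2, -1)*13) + w(26) = (18 - 2*13) + 19/26 = (18 - 26) + 19*(1/26) = -8 + 19/26 = -189/26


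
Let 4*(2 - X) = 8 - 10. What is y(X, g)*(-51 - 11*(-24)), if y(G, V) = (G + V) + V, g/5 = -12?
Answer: -50055/2 ≈ -25028.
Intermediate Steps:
X = 5/2 (X = 2 - (8 - 10)/4 = 2 - 1/4*(-2) = 2 + 1/2 = 5/2 ≈ 2.5000)
g = -60 (g = 5*(-12) = -60)
y(G, V) = G + 2*V
y(X, g)*(-51 - 11*(-24)) = (5/2 + 2*(-60))*(-51 - 11*(-24)) = (5/2 - 120)*(-51 + 264) = -235/2*213 = -50055/2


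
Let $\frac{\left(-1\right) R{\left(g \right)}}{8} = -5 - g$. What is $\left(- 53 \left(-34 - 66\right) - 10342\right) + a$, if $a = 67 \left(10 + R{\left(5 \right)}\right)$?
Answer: $988$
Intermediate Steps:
$R{\left(g \right)} = 40 + 8 g$ ($R{\left(g \right)} = - 8 \left(-5 - g\right) = 40 + 8 g$)
$a = 6030$ ($a = 67 \left(10 + \left(40 + 8 \cdot 5\right)\right) = 67 \left(10 + \left(40 + 40\right)\right) = 67 \left(10 + 80\right) = 67 \cdot 90 = 6030$)
$\left(- 53 \left(-34 - 66\right) - 10342\right) + a = \left(- 53 \left(-34 - 66\right) - 10342\right) + 6030 = \left(\left(-53\right) \left(-100\right) - 10342\right) + 6030 = \left(5300 - 10342\right) + 6030 = -5042 + 6030 = 988$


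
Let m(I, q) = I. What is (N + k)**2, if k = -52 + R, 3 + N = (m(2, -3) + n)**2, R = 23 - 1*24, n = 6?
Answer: 64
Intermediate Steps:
R = -1 (R = 23 - 24 = -1)
N = 61 (N = -3 + (2 + 6)**2 = -3 + 8**2 = -3 + 64 = 61)
k = -53 (k = -52 - 1 = -53)
(N + k)**2 = (61 - 53)**2 = 8**2 = 64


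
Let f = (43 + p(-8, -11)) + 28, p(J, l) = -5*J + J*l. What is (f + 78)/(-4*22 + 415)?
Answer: 277/327 ≈ 0.84709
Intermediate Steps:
f = 199 (f = (43 - 8*(-5 - 11)) + 28 = (43 - 8*(-16)) + 28 = (43 + 128) + 28 = 171 + 28 = 199)
(f + 78)/(-4*22 + 415) = (199 + 78)/(-4*22 + 415) = 277/(-88 + 415) = 277/327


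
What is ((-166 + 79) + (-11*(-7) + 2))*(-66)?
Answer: 528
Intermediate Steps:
((-166 + 79) + (-11*(-7) + 2))*(-66) = (-87 + (77 + 2))*(-66) = (-87 + 79)*(-66) = -8*(-66) = 528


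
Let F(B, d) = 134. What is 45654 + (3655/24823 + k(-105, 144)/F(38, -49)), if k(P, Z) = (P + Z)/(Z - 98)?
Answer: 6985495105205/153008972 ≈ 45654.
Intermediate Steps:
k(P, Z) = (P + Z)/(-98 + Z)
45654 + (3655/24823 + k(-105, 144)/F(38, -49)) = 45654 + (3655/24823 + ((-105 + 144)/(-98 + 144))/134) = 45654 + (3655*(1/24823) + (39/46)*(1/134)) = 45654 + (3655/24823 + ((1/46)*39)*(1/134)) = 45654 + (3655/24823 + (39/46)*(1/134)) = 45654 + (3655/24823 + 39/6164) = 45654 + 23497517/153008972 = 6985495105205/153008972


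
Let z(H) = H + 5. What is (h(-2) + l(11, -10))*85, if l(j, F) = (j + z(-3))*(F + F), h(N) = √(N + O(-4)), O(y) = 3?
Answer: -22015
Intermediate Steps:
h(N) = √(3 + N) (h(N) = √(N + 3) = √(3 + N))
z(H) = 5 + H
l(j, F) = 2*F*(2 + j) (l(j, F) = (j + (5 - 3))*(F + F) = (j + 2)*(2*F) = (2 + j)*(2*F) = 2*F*(2 + j))
(h(-2) + l(11, -10))*85 = (√(3 - 2) + 2*(-10)*(2 + 11))*85 = (√1 + 2*(-10)*13)*85 = (1 - 260)*85 = -259*85 = -22015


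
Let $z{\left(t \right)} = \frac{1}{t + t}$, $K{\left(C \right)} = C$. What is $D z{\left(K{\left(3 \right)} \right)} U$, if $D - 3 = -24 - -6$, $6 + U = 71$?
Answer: $- \frac{325}{2} \approx -162.5$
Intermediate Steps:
$U = 65$ ($U = -6 + 71 = 65$)
$z{\left(t \right)} = \frac{1}{2 t}$
$D = -15$ ($D = 3 - 18 = -15$)
$D z{\left(K{\left(3 \right)} \right)} U = - 15 \frac{1}{2 \cdot 3} \cdot 65 = - 15 \cdot \frac{1}{2} \cdot \frac{1}{3} \cdot 65 = \left(-15\right) \frac{1}{6} \cdot 65 = \left(- \frac{5}{2}\right) 65 = - \frac{325}{2}$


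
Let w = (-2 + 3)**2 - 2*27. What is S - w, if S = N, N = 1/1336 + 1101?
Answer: 1541745/1336 ≈ 1154.0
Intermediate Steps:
w = -53 (w = 1**2 - 54 = 1 - 54 = -53)
N = 1470937/1336 (N = 1/1336 + 1101 = 1470937/1336 ≈ 1101.0)
S = 1470937/1336 ≈ 1101.0
S - w = 1470937/1336 - 1*(-53) = 1470937/1336 + 53 = 1541745/1336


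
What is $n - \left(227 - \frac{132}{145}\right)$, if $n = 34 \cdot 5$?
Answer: $- \frac{8133}{145} \approx -56.09$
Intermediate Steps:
$n = 170$
$n - \left(227 - \frac{132}{145}\right) = 170 - \left(227 - \frac{132}{145}\right) = 170 - \frac{32783}{145} = - \frac{8133}{145}$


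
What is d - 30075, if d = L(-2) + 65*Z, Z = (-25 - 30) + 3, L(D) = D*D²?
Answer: -33463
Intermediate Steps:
L(D) = D³
Z = -52 (Z = -55 + 3 = -52)
d = -3388 (d = (-2)³ + 65*(-52) = -8 - 3380 = -3388)
d - 30075 = -3388 - 30075 = -33463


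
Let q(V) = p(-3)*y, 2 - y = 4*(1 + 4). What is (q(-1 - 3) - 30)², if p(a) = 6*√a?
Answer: -34092 + 6480*I*√3 ≈ -34092.0 + 11224.0*I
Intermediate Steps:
y = -18 (y = 2 - 4*(1 + 4) = 2 - 4*5 = 2 - 1*20 = 2 - 20 = -18)
q(V) = -108*I*√3 (q(V) = (6*√(-3))*(-18) = (6*(I*√3))*(-18) = (6*I*√3)*(-18) = -108*I*√3)
(q(-1 - 3) - 30)² = (-108*I*√3 - 30)² = (-30 - 108*I*√3)²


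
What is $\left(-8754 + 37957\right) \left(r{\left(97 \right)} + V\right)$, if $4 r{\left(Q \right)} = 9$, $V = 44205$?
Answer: $\frac{5163937287}{4} \approx 1.291 \cdot 10^{9}$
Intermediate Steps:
$r{\left(Q \right)} = \frac{9}{4}$ ($r{\left(Q \right)} = \frac{1}{4} \cdot 9 = \frac{9}{4}$)
$\left(-8754 + 37957\right) \left(r{\left(97 \right)} + V\right) = \left(-8754 + 37957\right) \left(\frac{9}{4} + 44205\right) = 29203 \cdot \frac{176829}{4} = \frac{5163937287}{4}$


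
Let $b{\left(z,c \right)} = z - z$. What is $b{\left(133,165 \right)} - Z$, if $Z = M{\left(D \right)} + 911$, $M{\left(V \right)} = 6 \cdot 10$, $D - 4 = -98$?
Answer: $-971$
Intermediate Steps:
$D = -94$ ($D = 4 - 98 = -94$)
$M{\left(V \right)} = 60$
$b{\left(z,c \right)} = 0$
$Z = 971$ ($Z = 60 + 911 = 971$)
$b{\left(133,165 \right)} - Z = 0 - 971 = -971$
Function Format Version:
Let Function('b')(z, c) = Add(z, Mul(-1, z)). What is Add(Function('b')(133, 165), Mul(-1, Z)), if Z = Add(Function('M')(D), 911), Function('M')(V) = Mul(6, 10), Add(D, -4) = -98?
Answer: -971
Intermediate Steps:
D = -94 (D = Add(4, -98) = -94)
Function('M')(V) = 60
Function('b')(z, c) = 0
Z = 971 (Z = Add(60, 911) = 971)
Add(Function('b')(133, 165), Mul(-1, Z)) = Add(0, Mul(-1, 971)) = Add(0, -971) = -971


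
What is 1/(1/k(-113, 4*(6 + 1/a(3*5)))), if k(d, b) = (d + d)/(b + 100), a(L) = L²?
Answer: -25425/13952 ≈ -1.8223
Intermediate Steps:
k(d, b) = 2*d/(100 + b) (k(d, b) = (2*d)/(100 + b) = 2*d/(100 + b))
1/(1/k(-113, 4*(6 + 1/a(3*5)))) = 1/(1/(2*(-113)/(100 + 4*(6 + 1/((3*5)²))))) = 1/(1/(2*(-113)/(100 + 4*(6 + 1/(15²))))) = 1/(1/(2*(-113)/(100 + 4*(6 + 1/225)))) = 1/(1/(2*(-113)/(100 + 4*(1351/225)))) = 1/(1/(2*(-113)/(100 + 5404/225))) = 1/(1/(2*(-113)/(27904/225))) = 1/(1/(2*(-113)*(225/27904))) = 1/(1/(-25425/13952)) = 1/(-13952/25425) = -25425/13952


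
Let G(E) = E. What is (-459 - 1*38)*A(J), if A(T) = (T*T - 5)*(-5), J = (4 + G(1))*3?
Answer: 546700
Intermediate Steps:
J = 15 (J = (4 + 1)*3 = 5*3 = 15)
A(T) = 25 - 5*T² (A(T) = (T² - 5)*(-5) = (-5 + T²)*(-5) = 25 - 5*T²)
(-459 - 1*38)*A(J) = (-459 - 1*38)*(25 - 5*15²) = (-459 - 38)*(25 - 5*225) = -497*(25 - 1125) = -497*(-1100) = 546700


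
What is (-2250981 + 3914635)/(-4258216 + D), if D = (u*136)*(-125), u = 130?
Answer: -831827/3234108 ≈ -0.25720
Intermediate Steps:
D = -2210000 (D = (130*136)*(-125) = 17680*(-125) = -2210000)
(-2250981 + 3914635)/(-4258216 + D) = (-2250981 + 3914635)/(-4258216 - 2210000) = 1663654/(-6468216) = 1663654*(-1/6468216) = -831827/3234108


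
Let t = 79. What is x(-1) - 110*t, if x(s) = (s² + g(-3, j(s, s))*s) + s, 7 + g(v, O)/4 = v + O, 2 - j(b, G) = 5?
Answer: -8638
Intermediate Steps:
j(b, G) = -3 (j(b, G) = 2 - 1*5 = 2 - 5 = -3)
g(v, O) = -28 + 4*O + 4*v (g(v, O) = -28 + 4*(v + O) = -28 + 4*(O + v) = -28 + (4*O + 4*v) = -28 + 4*O + 4*v)
x(s) = s² - 51*s (x(s) = (s² + (-28 + 4*(-3) + 4*(-3))*s) + s = (s² + (-28 - 12 - 12)*s) + s = (s² - 52*s) + s = s² - 51*s)
x(-1) - 110*t = -(-51 - 1) - 110*79 = -1*(-52) - 8690 = 52 - 8690 = -8638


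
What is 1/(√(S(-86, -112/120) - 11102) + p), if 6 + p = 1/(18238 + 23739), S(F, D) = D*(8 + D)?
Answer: -2378783069325/4418446633459811 - 26431027935*I*√2499434/4418446633459811 ≈ -0.00053838 - 0.0094573*I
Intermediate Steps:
p = -251861/41977 (p = -6 + 1/(18238 + 23739) = -6 + 1/41977 = -251861/41977 ≈ -6.0000)
1/(√(S(-86, -112/120) - 11102) + p) = 1/(√((-112/120)*(8 - 112/120) - 11102) - 251861/41977) = 1/(√((-112*1/120)*(8 - 112*1/120) - 11102) - 251861/41977) = 1/(√(-14*(8 - 14/15)/15 - 11102) - 251861/41977) = 1/(√(-14/15*106/15 - 11102) - 251861/41977) = 1/(√(-1484/225 - 11102) - 251861/41977) = 1/(√(-2499434/225) - 251861/41977) = 1/(I*√2499434/15 - 251861/41977) = 1/(-251861/41977 + I*√2499434/15)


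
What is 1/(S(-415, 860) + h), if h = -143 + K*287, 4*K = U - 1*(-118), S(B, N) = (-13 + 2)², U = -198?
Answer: -1/5762 ≈ -0.00017355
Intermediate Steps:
S(B, N) = 121 (S(B, N) = (-11)² = 121)
K = -20 (K = (-198 - 1*(-118))/4 = (-198 + 118)/4 = (¼)*(-80) = -20)
h = -5883 (h = -143 - 20*287 = -143 - 5740 = -5883)
1/(S(-415, 860) + h) = 1/(121 - 5883) = 1/(-5762) = -1/5762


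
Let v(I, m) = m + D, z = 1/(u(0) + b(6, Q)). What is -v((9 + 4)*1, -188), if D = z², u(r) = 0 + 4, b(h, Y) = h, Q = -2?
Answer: 18799/100 ≈ 187.99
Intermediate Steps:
u(r) = 4
z = ⅒ (z = 1/(4 + 6) = 1/10 = ⅒ ≈ 0.10000)
D = 1/100 (D = (⅒)² = 1/100 ≈ 0.010000)
v(I, m) = 1/100 + m (v(I, m) = m + 1/100 = 1/100 + m)
-v((9 + 4)*1, -188) = -(1/100 - 188) = -1*(-18799/100) = 18799/100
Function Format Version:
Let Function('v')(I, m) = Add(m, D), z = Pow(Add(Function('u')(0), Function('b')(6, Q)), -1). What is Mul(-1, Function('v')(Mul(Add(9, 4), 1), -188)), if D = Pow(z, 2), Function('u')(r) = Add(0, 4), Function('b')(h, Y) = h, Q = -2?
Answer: Rational(18799, 100) ≈ 187.99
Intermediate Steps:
Function('u')(r) = 4
z = Rational(1, 10) (z = Pow(Add(4, 6), -1) = Pow(10, -1) = Rational(1, 10) ≈ 0.10000)
D = Rational(1, 100) (D = Pow(Rational(1, 10), 2) = Rational(1, 100) ≈ 0.010000)
Function('v')(I, m) = Add(Rational(1, 100), m) (Function('v')(I, m) = Add(m, Rational(1, 100)) = Add(Rational(1, 100), m))
Mul(-1, Function('v')(Mul(Add(9, 4), 1), -188)) = Mul(-1, Add(Rational(1, 100), -188)) = Mul(-1, Rational(-18799, 100)) = Rational(18799, 100)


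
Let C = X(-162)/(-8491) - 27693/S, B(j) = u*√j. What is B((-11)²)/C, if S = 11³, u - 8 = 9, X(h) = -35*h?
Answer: -301912061/34669719 ≈ -8.7082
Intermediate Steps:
u = 17 (u = 8 + 9 = 17)
S = 1331
B(j) = 17*√j
C = -34669719/1614503 (C = -35*(-162)/(-8491) - 27693/1331 = 5670*(-1/8491) - 27693*1/1331 = -810/1213 - 27693/1331 = -34669719/1614503 ≈ -21.474)
B((-11)²)/C = (17*√((-11)²))/(-34669719/1614503) = (17*√121)*(-1614503/34669719) = (17*11)*(-1614503/34669719) = 187*(-1614503/34669719) = -301912061/34669719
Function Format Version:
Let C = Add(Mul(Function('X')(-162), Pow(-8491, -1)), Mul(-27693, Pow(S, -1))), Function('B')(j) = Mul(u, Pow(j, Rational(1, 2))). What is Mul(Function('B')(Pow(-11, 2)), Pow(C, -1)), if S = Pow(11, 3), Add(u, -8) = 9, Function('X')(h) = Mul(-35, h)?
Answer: Rational(-301912061, 34669719) ≈ -8.7082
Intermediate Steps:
u = 17 (u = Add(8, 9) = 17)
S = 1331
Function('B')(j) = Mul(17, Pow(j, Rational(1, 2)))
C = Rational(-34669719, 1614503) (C = Add(Mul(Mul(-35, -162), Pow(-8491, -1)), Mul(-27693, Pow(1331, -1))) = Add(Mul(5670, Rational(-1, 8491)), Mul(-27693, Rational(1, 1331))) = Add(Rational(-810, 1213), Rational(-27693, 1331)) = Rational(-34669719, 1614503) ≈ -21.474)
Mul(Function('B')(Pow(-11, 2)), Pow(C, -1)) = Mul(Mul(17, Pow(Pow(-11, 2), Rational(1, 2))), Pow(Rational(-34669719, 1614503), -1)) = Mul(Mul(17, Pow(121, Rational(1, 2))), Rational(-1614503, 34669719)) = Mul(Mul(17, 11), Rational(-1614503, 34669719)) = Mul(187, Rational(-1614503, 34669719)) = Rational(-301912061, 34669719)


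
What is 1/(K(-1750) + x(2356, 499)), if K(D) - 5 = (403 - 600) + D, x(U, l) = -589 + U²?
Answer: 1/5548205 ≈ 1.8024e-7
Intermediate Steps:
K(D) = -192 + D (K(D) = 5 + ((403 - 600) + D) = 5 + (-197 + D) = -192 + D)
1/(K(-1750) + x(2356, 499)) = 1/((-192 - 1750) + (-589 + 2356²)) = 1/(-1942 + (-589 + 5550736)) = 1/(-1942 + 5550147) = 1/5548205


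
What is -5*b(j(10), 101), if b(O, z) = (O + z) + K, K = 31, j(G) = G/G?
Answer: -665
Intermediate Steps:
j(G) = 1
b(O, z) = 31 + O + z (b(O, z) = (O + z) + 31 = 31 + O + z)
-5*b(j(10), 101) = -5*(31 + 1 + 101) = -5*133 = -665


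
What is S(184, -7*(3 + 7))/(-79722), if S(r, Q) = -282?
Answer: 47/13287 ≈ 0.0035373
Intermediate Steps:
S(184, -7*(3 + 7))/(-79722) = -282/(-79722) = -282*(-1/79722) = 47/13287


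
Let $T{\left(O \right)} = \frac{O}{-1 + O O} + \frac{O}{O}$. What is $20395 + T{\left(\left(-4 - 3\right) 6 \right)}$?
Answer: $\frac{35958106}{1763} \approx 20396.0$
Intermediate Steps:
$T{\left(O \right)} = 1 + \frac{O}{-1 + O^{2}}$ ($T{\left(O \right)} = \frac{O}{-1 + O^{2}} + 1 = 1 + \frac{O}{-1 + O^{2}}$)
$20395 + T{\left(\left(-4 - 3\right) 6 \right)} = 20395 + \frac{-1 + \left(-4 - 3\right) 6 + \left(\left(-4 - 3\right) 6\right)^{2}}{-1 + \left(\left(-4 - 3\right) 6\right)^{2}} = 20395 + \frac{-1 - 42 + \left(\left(-7\right) 6\right)^{2}}{-1 + \left(\left(-7\right) 6\right)^{2}} = 20395 + \frac{-1 - 42 + \left(-42\right)^{2}}{-1 + \left(-42\right)^{2}} = 20395 + \frac{-1 - 42 + 1764}{-1 + 1764} = 20395 + \frac{1}{1763} \cdot 1721 = 20395 + \frac{1721}{1763} = \frac{35958106}{1763}$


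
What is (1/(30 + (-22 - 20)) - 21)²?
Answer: 64009/144 ≈ 444.51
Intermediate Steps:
(1/(30 + (-22 - 20)) - 21)² = (1/(30 - 42) - 21)² = (1/(-12) - 21)² = (-1/12 - 21)² = (-253/12)² = 64009/144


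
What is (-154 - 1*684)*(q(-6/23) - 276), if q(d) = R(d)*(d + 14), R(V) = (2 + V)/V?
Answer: 21255032/69 ≈ 3.0804e+5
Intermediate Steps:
R(V) = (2 + V)/V
q(d) = (2 + d)*(14 + d)/d (q(d) = ((2 + d)/d)*(d + 14) = ((2 + d)/d)*(14 + d) = (2 + d)*(14 + d)/d)
(-154 - 1*684)*(q(-6/23) - 276) = (-154 - 1*684)*((16 - 6/23 + 28/((-6/23))) - 276) = (-154 - 684)*((16 - 6*1/23 + 28/((-6*1/23))) - 276) = -838*((16 - 6/23 + 28/(-6/23)) - 276) = -838*((16 - 6/23 + 28*(-23/6)) - 276) = -838*((16 - 6/23 - 322/3) - 276) = -838*(-6320/69 - 276) = -838*(-25364/69) = 21255032/69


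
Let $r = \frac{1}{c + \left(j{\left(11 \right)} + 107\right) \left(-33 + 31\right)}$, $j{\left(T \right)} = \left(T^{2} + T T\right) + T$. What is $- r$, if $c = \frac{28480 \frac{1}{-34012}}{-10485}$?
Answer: $\frac{17830791}{12838168096} \approx 0.0013889$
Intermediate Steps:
$j{\left(T \right)} = T + 2 T^{2}$ ($j{\left(T \right)} = \left(T^{2} + T^{2}\right) + T = 2 T^{2} + T = T + 2 T^{2}$)
$c = \frac{1424}{17830791}$ ($c = 28480 \left(- \frac{1}{34012}\right) \left(- \frac{1}{10485}\right) = \left(- \frac{7120}{8503}\right) \left(- \frac{1}{10485}\right) = \frac{1424}{17830791} \approx 7.9862 \cdot 10^{-5}$)
$r = - \frac{17830791}{12838168096}$ ($r = \frac{1}{\frac{1424}{17830791} + \left(11 \left(1 + 2 \cdot 11\right) + 107\right) \left(-33 + 31\right)} = \frac{1}{\frac{1424}{17830791} + \left(11 \left(1 + 22\right) + 107\right) \left(-2\right)} = \frac{1}{\frac{1424}{17830791} + \left(11 \cdot 23 + 107\right) \left(-2\right)} = \frac{1}{\frac{1424}{17830791} + \left(253 + 107\right) \left(-2\right)} = \frac{1}{\frac{1424}{17830791} + 360 \left(-2\right)} = \frac{1}{\frac{1424}{17830791} - 720} = \frac{1}{- \frac{12838168096}{17830791}} = - \frac{17830791}{12838168096} \approx -0.0013889$)
$- r = \left(-1\right) \left(- \frac{17830791}{12838168096}\right) = \frac{17830791}{12838168096}$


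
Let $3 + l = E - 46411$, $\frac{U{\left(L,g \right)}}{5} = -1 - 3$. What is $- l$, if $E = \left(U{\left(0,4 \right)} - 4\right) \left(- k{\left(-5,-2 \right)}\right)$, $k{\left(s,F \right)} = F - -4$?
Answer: $46366$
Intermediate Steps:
$k{\left(s,F \right)} = 4 + F$ ($k{\left(s,F \right)} = F + 4 = 4 + F$)
$U{\left(L,g \right)} = -20$ ($U{\left(L,g \right)} = 5 \left(-1 - 3\right) = 5 \left(-4\right) = -20$)
$E = 48$ ($E = \left(-20 - 4\right) \left(- (4 - 2)\right) = - 24 \left(\left(-1\right) 2\right) = \left(-24\right) \left(-2\right) = 48$)
$l = -46366$ ($l = -3 + \left(48 - 46411\right) = -3 - 46363 = -46366$)
$- l = \left(-1\right) \left(-46366\right) = 46366$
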